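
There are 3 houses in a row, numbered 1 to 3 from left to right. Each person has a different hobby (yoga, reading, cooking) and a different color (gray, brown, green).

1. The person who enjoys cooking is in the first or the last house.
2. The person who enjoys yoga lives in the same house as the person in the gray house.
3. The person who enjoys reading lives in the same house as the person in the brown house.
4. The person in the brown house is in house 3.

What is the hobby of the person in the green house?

Clue 4: the person in the brown house is in house 3.
Clue 3: the person who enjoys reading is in house 3.
The only hobby still possible for house 1 is cooking.
So house 2 gets yoga for hobby.
Clue 2 places the person in the gray house in house 2.
House 1's color must be green (nothing else left).
So: house 1 = cooking/green, house 2 = yoga/gray, house 3 = reading/brown.

cooking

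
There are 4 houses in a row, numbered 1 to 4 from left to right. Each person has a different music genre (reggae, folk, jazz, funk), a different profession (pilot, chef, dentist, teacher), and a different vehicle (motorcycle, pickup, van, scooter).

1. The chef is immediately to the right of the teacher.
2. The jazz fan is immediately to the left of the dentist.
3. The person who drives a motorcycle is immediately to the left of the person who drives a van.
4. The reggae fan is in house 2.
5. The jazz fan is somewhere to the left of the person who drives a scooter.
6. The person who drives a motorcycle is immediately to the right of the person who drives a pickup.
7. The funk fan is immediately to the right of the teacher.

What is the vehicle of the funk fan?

scooter

Clue 4 places the reggae fan in house 2.
House 1 vehicle: only pickup fits.
From clue 6, the person who drives a motorcycle must be in house 2.
House 1's profession must be pilot (nothing else left).
Clue 3: the person who drives a van is in house 3.
So house 4 gets scooter for vehicle.
The funk fan is narrowed to house 3 or 4; consider each.
Placing it in house 3 leads to a contradiction, so it's in house 4.
Clue 7 places the teacher in house 3.
The only profession still possible for house 2 is dentist.
The only profession still possible for house 4 is chef.
Clue 2 places the jazz fan in house 1.
So house 3 gets folk for music genre.
So: house 1 = jazz/pilot/pickup, house 2 = reggae/dentist/motorcycle, house 3 = folk/teacher/van, house 4 = funk/chef/scooter.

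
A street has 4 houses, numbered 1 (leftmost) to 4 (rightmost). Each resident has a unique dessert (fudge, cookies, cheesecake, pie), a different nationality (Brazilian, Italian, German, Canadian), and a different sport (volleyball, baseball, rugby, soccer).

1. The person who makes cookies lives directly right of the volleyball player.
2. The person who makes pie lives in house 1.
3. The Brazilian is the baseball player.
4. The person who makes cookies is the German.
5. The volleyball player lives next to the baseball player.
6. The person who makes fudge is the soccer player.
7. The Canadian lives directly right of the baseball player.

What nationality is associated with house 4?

Italian

From clue 2, the person who makes pie must be in house 1.
The person who makes cheesecake is narrowed to house 2 or 3 or 4; consider each.
Placing it in house 3 and house 4 leads to a contradiction, so it's in house 2.
The person who makes cookies is narrowed to house 3 or 4; consider each.
Placing it in house 4 leads to a contradiction, so it's in house 3.
Clue 1 places the volleyball player in house 2.
By clue 4, the German is in house 3.
So house 4 gets fudge for dessert.
The Brazilian is in house 1 (clue 3).
Clue 3: the baseball player is in house 1.
The soccer player is in house 4 (clue 6).
Clue 7 places the Canadian in house 2.
That leaves Italian as the nationality for house 4.
The only sport still possible for house 3 is rugby.
So: house 1 = pie/Brazilian/baseball, house 2 = cheesecake/Canadian/volleyball, house 3 = cookies/German/rugby, house 4 = fudge/Italian/soccer.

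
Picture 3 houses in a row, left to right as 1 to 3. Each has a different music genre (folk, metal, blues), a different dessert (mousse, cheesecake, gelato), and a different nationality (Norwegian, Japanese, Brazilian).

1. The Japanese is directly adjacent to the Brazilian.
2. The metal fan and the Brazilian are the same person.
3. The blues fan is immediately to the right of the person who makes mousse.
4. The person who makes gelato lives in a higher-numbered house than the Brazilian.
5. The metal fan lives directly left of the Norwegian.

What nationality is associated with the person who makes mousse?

Brazilian

The blues fan is narrowed to house 2 or 3; consider each.
Placing it in house 2 leads to a contradiction, so it's in house 3.
Clue 3 places the person who makes mousse in house 2.
That leaves cheesecake as the dessert for house 1.
That leaves gelato as the dessert for house 3.
The folk fan is narrowed to house 1 or 2; consider each.
Placing it in house 2 leads to a contradiction, so it's in house 1.
That leaves metal as the music genre for house 2.
Clue 2 places the Brazilian in house 2.
From clue 5, the Norwegian must be in house 3.
The only nationality still possible for house 1 is Japanese.
So: house 1 = folk/cheesecake/Japanese, house 2 = metal/mousse/Brazilian, house 3 = blues/gelato/Norwegian.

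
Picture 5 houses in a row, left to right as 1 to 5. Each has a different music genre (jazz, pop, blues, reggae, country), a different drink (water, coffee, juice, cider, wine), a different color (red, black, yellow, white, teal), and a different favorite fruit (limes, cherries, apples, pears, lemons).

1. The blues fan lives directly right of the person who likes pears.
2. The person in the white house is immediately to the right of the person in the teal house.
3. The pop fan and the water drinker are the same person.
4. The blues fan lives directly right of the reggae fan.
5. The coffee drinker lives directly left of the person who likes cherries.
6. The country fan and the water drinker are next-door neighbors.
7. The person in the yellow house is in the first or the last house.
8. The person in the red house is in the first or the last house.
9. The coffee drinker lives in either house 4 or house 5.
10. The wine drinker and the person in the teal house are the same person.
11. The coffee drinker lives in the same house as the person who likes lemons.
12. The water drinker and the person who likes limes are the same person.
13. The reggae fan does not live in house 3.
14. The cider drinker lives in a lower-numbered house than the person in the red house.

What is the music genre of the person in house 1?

reggae

Clue 9: the coffee drinker is in house 4.
By clue 11, the person who likes lemons is in house 4.
By clue 14, the person in the red house is in house 5.
That leaves yellow as the color for house 1.
The person who likes cherries is in house 5 (clue 5).
House 5's drink must be juice (nothing else left).
House 5's music genre must be jazz (nothing else left).
So house 4 gets country for music genre.
Clue 6: the water drinker is in house 3.
By clue 12, the person who likes limes is in house 3.
So house 1 gets cider for drink.
So house 2 gets wine for drink.
The pop fan is in house 3 (clue 3).
Clue 10: the person in the teal house is in house 2.
So house 1 gets reggae for music genre.
The only music genre still possible for house 2 is blues.
The person who likes pears is in house 1 (clue 1).
From clue 2, the person in the white house must be in house 3.
The only color still possible for house 4 is black.
So house 2 gets apples for favorite fruit.
So: house 1 = reggae/cider/yellow/pears, house 2 = blues/wine/teal/apples, house 3 = pop/water/white/limes, house 4 = country/coffee/black/lemons, house 5 = jazz/juice/red/cherries.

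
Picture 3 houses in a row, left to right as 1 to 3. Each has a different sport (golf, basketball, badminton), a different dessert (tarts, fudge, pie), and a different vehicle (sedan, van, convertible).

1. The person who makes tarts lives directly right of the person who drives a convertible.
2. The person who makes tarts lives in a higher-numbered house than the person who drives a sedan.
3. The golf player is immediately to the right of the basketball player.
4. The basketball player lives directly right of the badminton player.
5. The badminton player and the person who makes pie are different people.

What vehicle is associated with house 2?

By clue 4, the basketball player is in house 2.
By clue 4, the badminton player is in house 1.
That leaves golf as the sport for house 3.
So house 1 gets fudge for dessert.
House 3's vehicle must be van (nothing else left).
The person who makes pie is narrowed to house 2 or 3; consider each.
Placing it in house 3 leads to a contradiction, so it's in house 2.
The only dessert still possible for house 3 is tarts.
Clue 1 places the person who drives a convertible in house 2.
The only vehicle still possible for house 1 is sedan.
So: house 1 = badminton/fudge/sedan, house 2 = basketball/pie/convertible, house 3 = golf/tarts/van.

convertible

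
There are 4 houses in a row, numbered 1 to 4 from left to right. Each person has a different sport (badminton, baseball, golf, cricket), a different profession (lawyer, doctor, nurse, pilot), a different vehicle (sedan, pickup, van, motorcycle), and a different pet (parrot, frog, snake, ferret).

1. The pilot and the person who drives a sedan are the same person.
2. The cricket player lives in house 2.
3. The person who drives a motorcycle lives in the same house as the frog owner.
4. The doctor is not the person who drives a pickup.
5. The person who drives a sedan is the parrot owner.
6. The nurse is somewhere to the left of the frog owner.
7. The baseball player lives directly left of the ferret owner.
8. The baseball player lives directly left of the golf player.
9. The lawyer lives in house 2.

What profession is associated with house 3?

pilot

Clue 2: the cricket player is in house 2.
Clue 9: the lawyer is in house 2.
From clue 8, the baseball player must be in house 3.
From clue 8, the golf player must be in house 4.
That leaves badminton as the sport for house 1.
The ferret owner is in house 4 (clue 7).
From clue 6, the nurse must be in house 1.
By clue 1, the pilot is in house 3.
The person who drives a sedan is in house 3 (clue 1).
Clue 5 places the parrot owner in house 3.
House 4's profession must be doctor (nothing else left).
House 2's vehicle must be motorcycle (nothing else left).
House 1's pet must be snake (nothing else left).
House 2's pet must be frog (nothing else left).
From clue 4, the person who drives a pickup must be in house 1.
House 4 vehicle: only van fits.
So: house 1 = badminton/nurse/pickup/snake, house 2 = cricket/lawyer/motorcycle/frog, house 3 = baseball/pilot/sedan/parrot, house 4 = golf/doctor/van/ferret.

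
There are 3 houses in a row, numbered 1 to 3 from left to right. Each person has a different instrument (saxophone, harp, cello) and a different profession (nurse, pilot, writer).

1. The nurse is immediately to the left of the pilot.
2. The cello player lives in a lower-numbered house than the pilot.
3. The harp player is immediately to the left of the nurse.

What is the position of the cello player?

From clue 3, the harp player must be in house 1.
The nurse is in house 2 (clue 3).
House 2's instrument must be cello (nothing else left).
So house 3 gets saxophone for instrument.
House 1 profession: only writer fits.
The only profession still possible for house 3 is pilot.
So: house 1 = harp/writer, house 2 = cello/nurse, house 3 = saxophone/pilot.

2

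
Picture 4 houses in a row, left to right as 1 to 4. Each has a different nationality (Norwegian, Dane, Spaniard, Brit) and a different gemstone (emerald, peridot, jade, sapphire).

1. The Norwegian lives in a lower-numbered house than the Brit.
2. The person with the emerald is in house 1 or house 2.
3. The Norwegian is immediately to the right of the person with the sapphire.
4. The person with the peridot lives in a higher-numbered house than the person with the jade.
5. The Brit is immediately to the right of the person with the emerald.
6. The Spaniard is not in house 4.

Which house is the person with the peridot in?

4

So house 4 gets Dane for nationality.
The only gemstone still possible for house 4 is peridot.
From clue 1, the Norwegian must be in house 2.
By clue 1, the Brit is in house 3.
Clue 3 places the person with the sapphire in house 1.
Clue 5 places the person with the emerald in house 2.
The only nationality still possible for house 1 is Spaniard.
So house 3 gets jade for gemstone.
So: house 1 = Spaniard/sapphire, house 2 = Norwegian/emerald, house 3 = Brit/jade, house 4 = Dane/peridot.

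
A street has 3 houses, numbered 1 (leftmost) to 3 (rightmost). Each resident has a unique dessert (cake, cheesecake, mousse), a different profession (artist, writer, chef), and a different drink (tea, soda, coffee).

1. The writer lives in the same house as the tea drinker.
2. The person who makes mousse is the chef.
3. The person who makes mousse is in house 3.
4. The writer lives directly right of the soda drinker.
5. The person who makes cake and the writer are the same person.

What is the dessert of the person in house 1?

cheesecake

Clue 3: the person who makes mousse is in house 3.
House 1's dessert must be cheesecake (nothing else left).
So house 2 gets cake for dessert.
Clue 2: the chef is in house 3.
Clue 5: the writer is in house 2.
House 1 profession: only artist fits.
Clue 1: the tea drinker is in house 2.
From clue 4, the soda drinker must be in house 1.
House 3's drink must be coffee (nothing else left).
So: house 1 = cheesecake/artist/soda, house 2 = cake/writer/tea, house 3 = mousse/chef/coffee.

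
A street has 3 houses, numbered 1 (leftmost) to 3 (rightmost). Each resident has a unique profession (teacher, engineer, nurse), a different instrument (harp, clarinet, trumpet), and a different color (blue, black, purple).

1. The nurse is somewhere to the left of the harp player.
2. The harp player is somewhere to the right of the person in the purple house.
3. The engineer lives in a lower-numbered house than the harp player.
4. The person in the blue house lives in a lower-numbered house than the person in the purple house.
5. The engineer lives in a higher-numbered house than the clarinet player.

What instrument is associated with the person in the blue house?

The person in the blue house is in house 1 (clue 4).
Clue 4: the person in the purple house is in house 2.
Clue 5 places the engineer in house 2.
Clue 5: the clarinet player is in house 1.
So house 1 gets nurse for profession.
That leaves teacher as the profession for house 3.
So house 3 gets black for color.
Clue 2 places the harp player in house 3.
House 2 instrument: only trumpet fits.
So: house 1 = nurse/clarinet/blue, house 2 = engineer/trumpet/purple, house 3 = teacher/harp/black.

clarinet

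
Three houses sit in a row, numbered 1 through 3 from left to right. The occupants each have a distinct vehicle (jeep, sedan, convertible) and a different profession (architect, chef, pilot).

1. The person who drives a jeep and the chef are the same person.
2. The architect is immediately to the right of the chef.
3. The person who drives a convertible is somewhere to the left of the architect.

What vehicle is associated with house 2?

House 3 vehicle: only sedan fits.
The person who drives a convertible is narrowed to house 1 or 2; consider each.
Placing it in house 2 leads to a contradiction, so it's in house 1.
That leaves jeep as the vehicle for house 2.
Clue 1 places the chef in house 2.
Clue 2: the architect is in house 3.
The only profession still possible for house 1 is pilot.
So: house 1 = convertible/pilot, house 2 = jeep/chef, house 3 = sedan/architect.

jeep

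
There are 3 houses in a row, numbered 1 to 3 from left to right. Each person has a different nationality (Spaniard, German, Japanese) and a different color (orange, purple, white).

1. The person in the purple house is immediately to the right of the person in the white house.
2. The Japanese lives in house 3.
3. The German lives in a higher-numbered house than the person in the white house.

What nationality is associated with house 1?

By clue 2, the Japanese is in house 3.
So house 1 gets Spaniard for nationality.
House 2's nationality must be German (nothing else left).
Clue 3: the person in the white house is in house 1.
By clue 1, the person in the purple house is in house 2.
The only color still possible for house 3 is orange.
So: house 1 = Spaniard/white, house 2 = German/purple, house 3 = Japanese/orange.

Spaniard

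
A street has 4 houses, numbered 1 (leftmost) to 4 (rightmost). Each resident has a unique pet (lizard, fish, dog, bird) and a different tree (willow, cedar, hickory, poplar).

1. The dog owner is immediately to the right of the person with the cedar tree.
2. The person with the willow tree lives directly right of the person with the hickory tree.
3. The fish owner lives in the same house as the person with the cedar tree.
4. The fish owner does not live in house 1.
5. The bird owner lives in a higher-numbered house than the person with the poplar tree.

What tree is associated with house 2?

The only pet still possible for house 1 is lizard.
That leaves willow as the tree for house 4.
Clue 2 places the person with the hickory tree in house 3.
That leaves poplar as the tree for house 1.
That leaves cedar as the tree for house 2.
Clue 1 places the dog owner in house 3.
The fish owner is in house 2 (clue 3).
House 4 pet: only bird fits.
So: house 1 = lizard/poplar, house 2 = fish/cedar, house 3 = dog/hickory, house 4 = bird/willow.

cedar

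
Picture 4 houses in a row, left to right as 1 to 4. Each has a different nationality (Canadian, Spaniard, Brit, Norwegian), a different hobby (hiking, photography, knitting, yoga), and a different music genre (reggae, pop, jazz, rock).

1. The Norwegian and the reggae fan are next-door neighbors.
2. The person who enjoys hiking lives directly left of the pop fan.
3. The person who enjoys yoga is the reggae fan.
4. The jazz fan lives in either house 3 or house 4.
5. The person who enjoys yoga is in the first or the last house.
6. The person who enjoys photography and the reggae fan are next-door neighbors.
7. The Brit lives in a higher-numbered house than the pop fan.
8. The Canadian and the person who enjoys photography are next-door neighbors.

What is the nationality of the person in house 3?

Norwegian

The Brit is narrowed to house 3 or 4; consider each.
Placing it in house 3 leads to a contradiction, so it's in house 4.
The Norwegian is narrowed to house 2 or 3; consider each.
Placing it in house 2 leads to a contradiction, so it's in house 3.
Clue 1 places the reggae fan in house 4.
The person who enjoys yoga is in house 4 (clue 3).
The person who enjoys photography is in house 3 (clue 6).
From clue 8, the Canadian must be in house 2.
House 1's nationality must be Spaniard (nothing else left).
The only music genre still possible for house 1 is rock.
House 2's music genre must be pop (nothing else left).
The only music genre still possible for house 3 is jazz.
Clue 2: the person who enjoys hiking is in house 1.
So house 2 gets knitting for hobby.
So: house 1 = Spaniard/hiking/rock, house 2 = Canadian/knitting/pop, house 3 = Norwegian/photography/jazz, house 4 = Brit/yoga/reggae.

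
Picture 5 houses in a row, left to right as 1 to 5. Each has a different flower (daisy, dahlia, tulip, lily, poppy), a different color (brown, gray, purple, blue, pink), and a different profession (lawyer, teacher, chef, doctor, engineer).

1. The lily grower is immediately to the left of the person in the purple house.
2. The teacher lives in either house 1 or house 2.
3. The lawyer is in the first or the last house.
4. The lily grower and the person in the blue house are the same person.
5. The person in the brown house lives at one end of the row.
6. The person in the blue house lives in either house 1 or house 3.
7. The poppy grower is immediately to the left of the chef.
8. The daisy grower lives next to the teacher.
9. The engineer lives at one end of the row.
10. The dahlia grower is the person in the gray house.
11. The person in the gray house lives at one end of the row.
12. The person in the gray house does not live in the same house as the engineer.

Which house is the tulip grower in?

4

The dahlia grower is narrowed to house 1 or 5; consider each.
Placing it in house 1 leads to a contradiction, so it's in house 5.
From clue 10, the person in the gray house must be in house 5.
Clue 12 places the engineer in house 1.
House 1's color must be brown (nothing else left).
That leaves blue as the color for house 3.
That leaves teacher as the profession for house 2.
That leaves lawyer as the profession for house 5.
Clue 4: the lily grower is in house 3.
House 2's flower must be poppy (nothing else left).
So house 4 gets tulip for flower.
Clue 1 places the person in the purple house in house 4.
From clue 7, the chef must be in house 3.
House 1's flower must be daisy (nothing else left).
House 2's color must be pink (nothing else left).
That leaves doctor as the profession for house 4.
So: house 1 = daisy/brown/engineer, house 2 = poppy/pink/teacher, house 3 = lily/blue/chef, house 4 = tulip/purple/doctor, house 5 = dahlia/gray/lawyer.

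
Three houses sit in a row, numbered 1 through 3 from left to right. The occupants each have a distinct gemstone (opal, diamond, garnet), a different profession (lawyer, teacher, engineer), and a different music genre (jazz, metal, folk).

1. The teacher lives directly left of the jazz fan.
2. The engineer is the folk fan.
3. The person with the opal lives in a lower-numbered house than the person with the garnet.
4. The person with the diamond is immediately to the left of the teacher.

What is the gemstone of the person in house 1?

Clue 4 places the person with the diamond in house 1.
Clue 4: the teacher is in house 2.
The only gemstone still possible for house 3 is garnet.
Clue 1 places the jazz fan in house 3.
House 2 gemstone: only opal fits.
House 1's music genre must be folk (nothing else left).
House 2's music genre must be metal (nothing else left).
From clue 2, the engineer must be in house 1.
So house 3 gets lawyer for profession.
So: house 1 = diamond/engineer/folk, house 2 = opal/teacher/metal, house 3 = garnet/lawyer/jazz.

diamond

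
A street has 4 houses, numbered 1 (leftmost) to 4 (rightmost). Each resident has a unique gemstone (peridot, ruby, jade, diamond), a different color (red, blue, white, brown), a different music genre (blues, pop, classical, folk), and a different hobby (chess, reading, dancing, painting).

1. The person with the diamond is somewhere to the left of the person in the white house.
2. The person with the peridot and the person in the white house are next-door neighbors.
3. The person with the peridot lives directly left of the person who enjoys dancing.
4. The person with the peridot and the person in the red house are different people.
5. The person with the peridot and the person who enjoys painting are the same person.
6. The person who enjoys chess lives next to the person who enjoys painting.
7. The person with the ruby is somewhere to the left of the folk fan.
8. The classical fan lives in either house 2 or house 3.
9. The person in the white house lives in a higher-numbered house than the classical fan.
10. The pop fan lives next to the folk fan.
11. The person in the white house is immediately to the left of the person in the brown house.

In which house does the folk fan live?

4

The person in the white house is in house 3 (clue 11).
Clue 11 places the person in the brown house in house 4.
The only gemstone still possible for house 4 is jade.
Clue 2 places the person with the peridot in house 2.
By clue 3, the person who enjoys dancing is in house 3.
From clue 4, the person in the red house must be in house 1.
From clue 5, the person who enjoys painting must be in house 2.
The classical fan is in house 2 (clue 9).
The only gemstone still possible for house 1 is diamond.
The only gemstone still possible for house 3 is ruby.
That leaves blue as the color for house 2.
House 4 hobby: only reading fits.
Clue 7: the folk fan is in house 4.
Clue 10: the pop fan is in house 3.
House 1's music genre must be blues (nothing else left).
That leaves chess as the hobby for house 1.
So: house 1 = diamond/red/blues/chess, house 2 = peridot/blue/classical/painting, house 3 = ruby/white/pop/dancing, house 4 = jade/brown/folk/reading.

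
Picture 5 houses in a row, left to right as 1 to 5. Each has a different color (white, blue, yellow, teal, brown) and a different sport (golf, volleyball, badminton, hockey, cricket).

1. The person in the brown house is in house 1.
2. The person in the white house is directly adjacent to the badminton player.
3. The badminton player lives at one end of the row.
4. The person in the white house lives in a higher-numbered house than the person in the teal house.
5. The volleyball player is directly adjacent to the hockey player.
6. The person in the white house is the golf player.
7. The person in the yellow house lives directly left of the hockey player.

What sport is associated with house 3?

Clue 1: the person in the brown house is in house 1.
Clue 4: the person in the white house is in house 4.
From clue 6, the golf player must be in house 4.
The only color still possible for house 5 is blue.
By clue 2, the badminton player is in house 5.
From clue 5, the volleyball player must be in house 2.
From clue 5, the hockey player must be in house 3.
By clue 7, the person in the yellow house is in house 2.
House 3 color: only teal fits.
The only sport still possible for house 1 is cricket.
So: house 1 = brown/cricket, house 2 = yellow/volleyball, house 3 = teal/hockey, house 4 = white/golf, house 5 = blue/badminton.

hockey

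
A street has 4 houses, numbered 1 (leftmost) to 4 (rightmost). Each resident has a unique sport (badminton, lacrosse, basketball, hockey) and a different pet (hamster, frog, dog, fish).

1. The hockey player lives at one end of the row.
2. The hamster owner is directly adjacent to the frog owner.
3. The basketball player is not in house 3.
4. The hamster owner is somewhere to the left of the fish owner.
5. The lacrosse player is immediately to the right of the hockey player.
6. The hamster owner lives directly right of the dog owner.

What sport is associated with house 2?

lacrosse

From clue 5, the lacrosse player must be in house 2.
From clue 5, the hockey player must be in house 1.
So house 3 gets badminton for sport.
So house 4 gets basketball for sport.
The dog owner is narrowed to house 1 or 2; consider each.
Placing it in house 2 leads to a contradiction, so it's in house 1.
By clue 6, the hamster owner is in house 2.
By clue 2, the frog owner is in house 3.
House 4 pet: only fish fits.
So: house 1 = hockey/dog, house 2 = lacrosse/hamster, house 3 = badminton/frog, house 4 = basketball/fish.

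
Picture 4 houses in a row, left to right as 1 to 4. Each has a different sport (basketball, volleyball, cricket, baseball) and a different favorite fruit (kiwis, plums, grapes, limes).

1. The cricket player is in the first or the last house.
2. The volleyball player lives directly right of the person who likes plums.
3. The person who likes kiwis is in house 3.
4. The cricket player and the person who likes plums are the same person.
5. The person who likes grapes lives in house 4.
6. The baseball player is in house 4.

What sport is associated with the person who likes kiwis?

From clue 3, the person who likes kiwis must be in house 3.
The cricket player is in house 1 (clue 4).
The person who likes plums is in house 1 (clue 4).
From clue 5, the person who likes grapes must be in house 4.
From clue 6, the baseball player must be in house 4.
House 2's favorite fruit must be limes (nothing else left).
Clue 2 places the volleyball player in house 2.
That leaves basketball as the sport for house 3.
So: house 1 = cricket/plums, house 2 = volleyball/limes, house 3 = basketball/kiwis, house 4 = baseball/grapes.

basketball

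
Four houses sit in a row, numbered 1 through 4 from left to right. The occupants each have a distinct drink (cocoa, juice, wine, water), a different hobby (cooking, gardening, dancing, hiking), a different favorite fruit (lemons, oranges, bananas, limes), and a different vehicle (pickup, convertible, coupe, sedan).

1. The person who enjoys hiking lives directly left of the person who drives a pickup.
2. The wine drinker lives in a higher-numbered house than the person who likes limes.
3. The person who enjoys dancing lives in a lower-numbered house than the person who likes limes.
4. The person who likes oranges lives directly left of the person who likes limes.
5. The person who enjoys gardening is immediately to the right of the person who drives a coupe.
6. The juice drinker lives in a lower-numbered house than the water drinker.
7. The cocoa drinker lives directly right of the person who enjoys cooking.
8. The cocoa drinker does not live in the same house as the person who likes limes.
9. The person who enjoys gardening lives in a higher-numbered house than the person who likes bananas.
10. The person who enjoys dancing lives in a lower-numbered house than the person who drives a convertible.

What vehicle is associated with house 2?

The only drink still possible for house 1 is juice.
The only hobby still possible for house 4 is gardening.
House 4's favorite fruit must be lemons (nothing else left).
By clue 5, the person who drives a coupe is in house 3.
The only vehicle still possible for house 1 is sedan.
The wine drinker is narrowed to house 3 or 4; consider each.
Placing it in house 3 leads to a contradiction, so it's in house 4.
That leaves hiking as the hobby for house 3.
The person who drives a pickup is in house 4 (clue 1).
The only vehicle still possible for house 2 is convertible.
From clue 10, the person who enjoys dancing must be in house 1.
That leaves cooking as the hobby for house 2.
By clue 7, the cocoa drinker is in house 3.
Clue 8: the person who likes limes is in house 2.
The only drink still possible for house 2 is water.
That leaves bananas as the favorite fruit for house 3.
House 1's favorite fruit must be oranges (nothing else left).
So: house 1 = juice/dancing/oranges/sedan, house 2 = water/cooking/limes/convertible, house 3 = cocoa/hiking/bananas/coupe, house 4 = wine/gardening/lemons/pickup.

convertible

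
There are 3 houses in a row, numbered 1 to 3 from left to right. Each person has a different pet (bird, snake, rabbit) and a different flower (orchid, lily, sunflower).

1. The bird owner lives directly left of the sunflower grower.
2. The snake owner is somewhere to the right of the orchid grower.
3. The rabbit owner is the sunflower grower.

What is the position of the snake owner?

So house 1 gets bird for pet.
The sunflower grower is in house 2 (clue 1).
Clue 3 places the rabbit owner in house 2.
That leaves snake as the pet for house 3.
House 3 flower: only lily fits.
So house 1 gets orchid for flower.
So: house 1 = bird/orchid, house 2 = rabbit/sunflower, house 3 = snake/lily.

3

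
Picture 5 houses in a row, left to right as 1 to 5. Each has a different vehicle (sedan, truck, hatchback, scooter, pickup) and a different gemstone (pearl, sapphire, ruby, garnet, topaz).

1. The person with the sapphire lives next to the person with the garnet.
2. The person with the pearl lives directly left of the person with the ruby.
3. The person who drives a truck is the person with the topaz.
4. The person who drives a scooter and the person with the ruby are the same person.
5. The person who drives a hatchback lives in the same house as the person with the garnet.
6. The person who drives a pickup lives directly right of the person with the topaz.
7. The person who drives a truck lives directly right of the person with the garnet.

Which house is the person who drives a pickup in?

House 5's gemstone must be ruby (nothing else left).
Clue 2 places the person with the pearl in house 4.
Clue 4: the person who drives a scooter is in house 5.
The person who drives a hatchback is narrowed to house 1 or 2; consider each.
Placing it in house 1 leads to a contradiction, so it's in house 2.
From clue 5, the person with the garnet must be in house 2.
Clue 7: the person who drives a truck is in house 3.
House 1's vehicle must be sedan (nothing else left).
House 4's vehicle must be pickup (nothing else left).
The only gemstone still possible for house 1 is sapphire.
House 3 gemstone: only topaz fits.
So: house 1 = sedan/sapphire, house 2 = hatchback/garnet, house 3 = truck/topaz, house 4 = pickup/pearl, house 5 = scooter/ruby.

4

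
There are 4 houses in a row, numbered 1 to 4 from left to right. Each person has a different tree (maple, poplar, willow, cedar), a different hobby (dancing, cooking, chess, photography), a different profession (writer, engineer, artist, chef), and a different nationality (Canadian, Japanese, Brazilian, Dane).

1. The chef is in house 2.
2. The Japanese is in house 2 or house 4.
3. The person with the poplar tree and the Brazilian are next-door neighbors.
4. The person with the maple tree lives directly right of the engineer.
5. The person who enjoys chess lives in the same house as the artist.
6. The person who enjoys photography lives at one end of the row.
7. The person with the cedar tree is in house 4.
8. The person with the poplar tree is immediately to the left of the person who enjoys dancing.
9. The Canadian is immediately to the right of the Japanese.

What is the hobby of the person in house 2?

cooking

Clue 1 places the chef in house 2.
Clue 7 places the person with the cedar tree in house 4.
By clue 9, the Canadian is in house 3.
Clue 9 places the Japanese in house 2.
By clue 4, the person with the maple tree is in house 2.
From clue 4, the engineer must be in house 1.
That leaves willow as the tree for house 1.
So house 3 gets poplar for tree.
House 2 hobby: only cooking fits.
By clue 3, the Brazilian is in house 4.
The person who enjoys dancing is in house 4 (clue 8).
House 1's hobby must be photography (nothing else left).
That leaves chess as the hobby for house 3.
The only nationality still possible for house 1 is Dane.
Clue 5 places the artist in house 3.
So house 4 gets writer for profession.
So: house 1 = willow/photography/engineer/Dane, house 2 = maple/cooking/chef/Japanese, house 3 = poplar/chess/artist/Canadian, house 4 = cedar/dancing/writer/Brazilian.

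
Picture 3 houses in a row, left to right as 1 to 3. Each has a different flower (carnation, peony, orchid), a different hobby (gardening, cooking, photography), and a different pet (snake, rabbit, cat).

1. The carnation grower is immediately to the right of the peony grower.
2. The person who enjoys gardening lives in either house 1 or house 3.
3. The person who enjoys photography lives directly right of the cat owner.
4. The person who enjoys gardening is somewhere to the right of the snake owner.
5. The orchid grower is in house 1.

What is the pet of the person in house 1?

By clue 4, the person who enjoys gardening is in house 3.
By clue 5, the orchid grower is in house 1.
House 3's flower must be carnation (nothing else left).
House 1 hobby: only cooking fits.
So house 2 gets photography for hobby.
That leaves rabbit as the pet for house 3.
Clue 3: the cat owner is in house 1.
House 2 flower: only peony fits.
House 2 pet: only snake fits.
So: house 1 = orchid/cooking/cat, house 2 = peony/photography/snake, house 3 = carnation/gardening/rabbit.

cat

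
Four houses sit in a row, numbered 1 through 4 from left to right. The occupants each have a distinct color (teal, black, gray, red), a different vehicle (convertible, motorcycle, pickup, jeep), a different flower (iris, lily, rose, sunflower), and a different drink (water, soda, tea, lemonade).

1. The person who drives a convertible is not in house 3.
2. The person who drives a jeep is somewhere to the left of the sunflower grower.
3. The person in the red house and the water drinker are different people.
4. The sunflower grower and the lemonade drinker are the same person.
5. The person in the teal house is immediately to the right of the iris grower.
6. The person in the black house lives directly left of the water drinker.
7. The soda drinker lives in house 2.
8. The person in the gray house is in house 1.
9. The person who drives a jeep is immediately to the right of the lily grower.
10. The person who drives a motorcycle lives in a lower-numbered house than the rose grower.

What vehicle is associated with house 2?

Clue 7 places the soda drinker in house 2.
From clue 8, the person in the gray house must be in house 1.
So house 1 gets tea for drink.
The person in the black house is narrowed to house 2 or 3; consider each.
Placing it in house 3 leads to a contradiction, so it's in house 2.
From clue 6, the water drinker must be in house 3.
The only drink still possible for house 4 is lemonade.
By clue 3, the person in the red house is in house 4.
Clue 4 places the sunflower grower in house 4.
That leaves teal as the color for house 3.
House 1 flower: only lily fits.
Clue 5 places the iris grower in house 2.
By clue 9, the person who drives a jeep is in house 2.
The only vehicle still possible for house 3 is pickup.
House 4's vehicle must be convertible (nothing else left).
House 3's flower must be rose (nothing else left).
House 1 vehicle: only motorcycle fits.
So: house 1 = gray/motorcycle/lily/tea, house 2 = black/jeep/iris/soda, house 3 = teal/pickup/rose/water, house 4 = red/convertible/sunflower/lemonade.

jeep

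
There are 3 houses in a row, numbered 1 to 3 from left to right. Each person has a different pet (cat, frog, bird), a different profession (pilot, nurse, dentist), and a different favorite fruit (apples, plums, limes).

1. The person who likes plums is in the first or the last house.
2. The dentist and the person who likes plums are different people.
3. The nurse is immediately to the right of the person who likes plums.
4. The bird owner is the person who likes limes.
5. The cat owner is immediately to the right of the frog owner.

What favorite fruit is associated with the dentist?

limes

From clue 3, the nurse must be in house 2.
From clue 3, the person who likes plums must be in house 1.
Clue 2 places the dentist in house 3.
House 1's pet must be frog (nothing else left).
House 1's profession must be pilot (nothing else left).
Clue 5: the cat owner is in house 2.
The only pet still possible for house 3 is bird.
Clue 4 places the person who likes limes in house 3.
House 2 favorite fruit: only apples fits.
So: house 1 = frog/pilot/plums, house 2 = cat/nurse/apples, house 3 = bird/dentist/limes.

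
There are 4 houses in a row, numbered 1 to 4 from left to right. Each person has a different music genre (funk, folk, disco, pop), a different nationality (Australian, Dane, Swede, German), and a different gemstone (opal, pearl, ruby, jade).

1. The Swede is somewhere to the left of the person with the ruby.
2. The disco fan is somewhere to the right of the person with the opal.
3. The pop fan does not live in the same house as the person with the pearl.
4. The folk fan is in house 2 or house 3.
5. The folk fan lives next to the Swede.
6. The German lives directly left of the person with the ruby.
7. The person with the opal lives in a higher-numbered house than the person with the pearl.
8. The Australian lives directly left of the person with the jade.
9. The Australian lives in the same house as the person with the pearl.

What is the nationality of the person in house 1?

The only nationality still possible for house 4 is Dane.
The only gemstone still possible for house 1 is pearl.
Clue 9 places the Australian in house 1.
House 1 music genre: only funk fits.
House 4 gemstone: only ruby fits.
Clue 6 places the German in house 3.
From clue 8, the person with the jade must be in house 2.
The only nationality still possible for house 2 is Swede.
So house 3 gets opal for gemstone.
Clue 2: the disco fan is in house 4.
By clue 5, the folk fan is in house 3.
House 2's music genre must be pop (nothing else left).
So: house 1 = funk/Australian/pearl, house 2 = pop/Swede/jade, house 3 = folk/German/opal, house 4 = disco/Dane/ruby.

Australian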